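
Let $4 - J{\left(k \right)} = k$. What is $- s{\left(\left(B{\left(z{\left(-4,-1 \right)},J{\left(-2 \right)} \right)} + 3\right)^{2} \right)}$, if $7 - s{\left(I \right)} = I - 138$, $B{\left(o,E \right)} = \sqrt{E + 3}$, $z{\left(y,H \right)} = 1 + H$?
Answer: $-109$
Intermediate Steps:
$J{\left(k \right)} = 4 - k$
$B{\left(o,E \right)} = \sqrt{3 + E}$
$s{\left(I \right)} = 145 - I$ ($s{\left(I \right)} = 7 - \left(I - 138\right) = 7 - \left(-138 + I\right) = 145 - I$)
$- s{\left(\left(B{\left(z{\left(-4,-1 \right)},J{\left(-2 \right)} \right)} + 3\right)^{2} \right)} = - (145 - \left(\sqrt{3 + \left(4 - -2\right)} + 3\right)^{2}) = - (145 - \left(\sqrt{3 + \left(4 + 2\right)} + 3\right)^{2}) = - (145 - \left(\sqrt{3 + 6} + 3\right)^{2}) = - (145 - \left(\sqrt{9} + 3\right)^{2}) = - (145 - \left(3 + 3\right)^{2}) = - (145 - 6^{2}) = - (145 - 36) = \left(-1\right) 109 = -109$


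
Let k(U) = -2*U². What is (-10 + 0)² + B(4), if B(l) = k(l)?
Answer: 68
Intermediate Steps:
B(l) = -2*l²
(-10 + 0)² + B(4) = (-10 + 0)² - 2*4² = (-10)² - 2*16 = 100 - 32 = 68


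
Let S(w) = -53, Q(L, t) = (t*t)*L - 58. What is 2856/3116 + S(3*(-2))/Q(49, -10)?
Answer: 3415901/3771918 ≈ 0.90561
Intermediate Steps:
Q(L, t) = -58 + L*t² (Q(L, t) = t²*L - 58 = L*t² - 58 = -58 + L*t²)
2856/3116 + S(3*(-2))/Q(49, -10) = 2856/3116 - 53/(-58 + 49*(-10)²) = 2856*(1/3116) - 53/(-58 + 49*100) = 714/779 - 53/(-58 + 4900) = 714/779 - 53/4842 = 3415901/3771918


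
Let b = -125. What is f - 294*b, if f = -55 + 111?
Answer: 36806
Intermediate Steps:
f = 56
f - 294*b = 56 - 294*(-125) = 56 + 36750 = 36806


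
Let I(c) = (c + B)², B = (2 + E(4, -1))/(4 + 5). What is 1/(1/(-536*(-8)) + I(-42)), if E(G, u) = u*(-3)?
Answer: 347328/596585233 ≈ 0.00058219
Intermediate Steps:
E(G, u) = -3*u
B = 5/9 (B = (2 - 3*(-1))/(4 + 5) = (2 + 3)/9 = 5*(⅑) = 5/9 ≈ 0.55556)
I(c) = (5/9 + c)² (I(c) = (c + 5/9)² = (5/9 + c)²)
1/(1/(-536*(-8)) + I(-42)) = 1/(1/(-536*(-8)) + (5 + 9*(-42))²/81) = 1/(1/4288 + (5 - 378)²/81) = 1/(1/4288 + (1/81)*(-373)²) = 1/(1/4288 + (1/81)*139129) = 1/(1/4288 + 139129/81) = 1/(596585233/347328) = 347328/596585233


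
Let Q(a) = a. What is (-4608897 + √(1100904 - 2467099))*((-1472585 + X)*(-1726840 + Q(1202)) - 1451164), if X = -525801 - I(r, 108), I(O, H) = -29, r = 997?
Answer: -15893501662449080994 + 3448439325602*I*√1366195 ≈ -1.5894e+19 + 4.0307e+15*I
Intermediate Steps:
X = -525772 (X = -525801 - 1*(-29) = -525801 + 29 = -525772)
(-4608897 + √(1100904 - 2467099))*((-1472585 + X)*(-1726840 + Q(1202)) - 1451164) = (-4608897 + √(1100904 - 2467099))*((-1472585 - 525772)*(-1726840 + 1202) - 1451164) = (-4608897 + √(-1366195))*(-1998357*(-1725638) - 1451164) = (-4608897 + I*√1366195)*(3448440776766 - 1451164) = (-4608897 + I*√1366195)*3448439325602 = -15893501662449080994 + 3448439325602*I*√1366195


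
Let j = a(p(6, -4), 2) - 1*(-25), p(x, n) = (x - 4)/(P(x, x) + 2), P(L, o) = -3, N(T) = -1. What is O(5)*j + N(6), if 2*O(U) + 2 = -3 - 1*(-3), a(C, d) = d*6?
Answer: -38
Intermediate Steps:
p(x, n) = 4 - x (p(x, n) = (x - 4)/(-3 + 2) = (-4 + x)/(-1) = (-4 + x)*(-1) = 4 - x)
a(C, d) = 6*d
O(U) = -1 (O(U) = -1 + (-3 - 1*(-3))/2 = -1 + (-3 + 3)/2 = -1 + (½)*0 = -1 + 0 = -1)
j = 37 (j = 6*2 - 1*(-25) = 12 + 25 = 37)
O(5)*j + N(6) = -1*37 - 1 = -37 - 1 = -38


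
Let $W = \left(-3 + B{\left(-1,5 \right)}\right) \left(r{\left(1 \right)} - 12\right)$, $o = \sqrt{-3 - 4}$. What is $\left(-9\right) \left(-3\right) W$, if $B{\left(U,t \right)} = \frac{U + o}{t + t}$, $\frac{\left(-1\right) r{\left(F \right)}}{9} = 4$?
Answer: $\frac{20088}{5} - \frac{648 i \sqrt{7}}{5} \approx 4017.6 - 342.89 i$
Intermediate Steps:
$r{\left(F \right)} = -36$ ($r{\left(F \right)} = \left(-9\right) 4 = -36$)
$o = i \sqrt{7}$ ($o = \sqrt{-7} = i \sqrt{7} \approx 2.6458 i$)
$B{\left(U,t \right)} = \frac{U + i \sqrt{7}}{2 t}$ ($B{\left(U,t \right)} = \frac{U + i \sqrt{7}}{t + t} = \frac{U + i \sqrt{7}}{2 t}$)
$W = \frac{744}{5} - \frac{24 i \sqrt{7}}{5}$ ($W = \left(-3 + \frac{-1 + i \sqrt{7}}{2 \cdot 5}\right) \left(-36 - 12\right) = \left(-3 + \frac{1}{2} \cdot \frac{1}{5} \left(-1 + i \sqrt{7}\right)\right) \left(-48\right) = \left(-3 - \left(\frac{1}{10} - \frac{i \sqrt{7}}{10}\right)\right) \left(-48\right) = \left(- \frac{31}{10} + \frac{i \sqrt{7}}{10}\right) \left(-48\right) = \frac{744}{5} - \frac{24 i \sqrt{7}}{5} \approx 148.8 - 12.7 i$)
$\left(-9\right) \left(-3\right) W = \left(-9\right) \left(-3\right) \left(\frac{744}{5} - \frac{24 i \sqrt{7}}{5}\right) = 27 \left(\frac{744}{5} - \frac{24 i \sqrt{7}}{5}\right) = \frac{20088}{5} - \frac{648 i \sqrt{7}}{5}$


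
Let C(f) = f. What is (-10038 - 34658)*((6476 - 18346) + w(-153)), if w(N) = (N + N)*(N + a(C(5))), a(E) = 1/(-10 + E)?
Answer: -7823856016/5 ≈ -1.5648e+9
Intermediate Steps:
w(N) = 2*N*(-⅕ + N) (w(N) = (N + N)*(N + 1/(-10 + 5)) = (2*N)*(N + 1/(-5)) = (2*N)*(N - ⅕) = (2*N)*(-⅕ + N) = 2*N*(-⅕ + N))
(-10038 - 34658)*((6476 - 18346) + w(-153)) = (-10038 - 34658)*((6476 - 18346) + (⅖)*(-153)*(-1 + 5*(-153))) = -44696*(-11870 + (⅖)*(-153)*(-1 - 765)) = -44696*(-11870 + (⅖)*(-153)*(-766)) = -44696*(-11870 + 234396/5) = -44696*175046/5 = -7823856016/5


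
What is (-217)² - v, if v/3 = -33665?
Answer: 148084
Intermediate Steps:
v = -100995 (v = 3*(-33665) = -100995)
(-217)² - v = (-217)² - 1*(-100995) = 47089 + 100995 = 148084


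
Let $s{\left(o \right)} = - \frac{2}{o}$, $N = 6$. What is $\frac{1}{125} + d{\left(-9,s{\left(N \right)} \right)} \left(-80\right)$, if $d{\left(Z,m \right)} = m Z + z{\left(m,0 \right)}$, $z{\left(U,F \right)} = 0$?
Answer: $- \frac{29999}{125} \approx -239.99$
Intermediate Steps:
$d{\left(Z,m \right)} = Z m$ ($d{\left(Z,m \right)} = m Z + 0 = Z m + 0 = Z m$)
$\frac{1}{125} + d{\left(-9,s{\left(N \right)} \right)} \left(-80\right) = \frac{1}{125} + - 9 \left(- \frac{2}{6}\right) \left(-80\right) = \frac{1}{125} + - 9 \left(\left(-2\right) \frac{1}{6}\right) \left(-80\right) = \frac{1}{125} + \left(-9\right) \left(- \frac{1}{3}\right) \left(-80\right) = \frac{1}{125} + 3 \left(-80\right) = \frac{1}{125} - 240 = - \frac{29999}{125}$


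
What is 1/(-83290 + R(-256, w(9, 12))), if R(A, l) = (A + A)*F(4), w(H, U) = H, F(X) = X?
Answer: -1/85338 ≈ -1.1718e-5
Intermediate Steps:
R(A, l) = 8*A (R(A, l) = (A + A)*4 = (2*A)*4 = 8*A)
1/(-83290 + R(-256, w(9, 12))) = 1/(-83290 + 8*(-256)) = 1/(-83290 - 2048) = 1/(-85338) = -1/85338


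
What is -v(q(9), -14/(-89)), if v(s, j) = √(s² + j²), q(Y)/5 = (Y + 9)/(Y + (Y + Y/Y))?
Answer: -2*√16057714/1691 ≈ -4.7395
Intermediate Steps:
q(Y) = 5*(9 + Y)/(1 + 2*Y) (q(Y) = 5*((Y + 9)/(Y + (Y + Y/Y))) = 5*((9 + Y)/(Y + (Y + 1))) = 5*((9 + Y)/(Y + (1 + Y))) = 5*((9 + Y)/(1 + 2*Y)) = 5*(9 + Y)/(1 + 2*Y))
v(s, j) = √(j² + s²)
-v(q(9), -14/(-89)) = -√((-14/(-89))² + (5*(9 + 9)/(1 + 2*9))²) = -√((-14*(-1/89))² + (5*18/(1 + 18))²) = -√((14/89)² + (5*18/19)²) = -√(196/7921 + (5*(1/19)*18)²) = -√(196/7921 + (90/19)²) = -√(196/7921 + 8100/361) = -√(64230856/2859481) = -2*√16057714/1691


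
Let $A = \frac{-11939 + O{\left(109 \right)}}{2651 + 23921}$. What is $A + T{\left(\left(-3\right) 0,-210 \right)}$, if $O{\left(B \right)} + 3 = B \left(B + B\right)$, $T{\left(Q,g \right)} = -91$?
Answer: $- \frac{601558}{6643} \approx -90.555$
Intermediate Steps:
$O{\left(B \right)} = -3 + 2 B^{2}$ ($O{\left(B \right)} = -3 + B \left(B + B\right) = -3 + B 2 B = -3 + 2 B^{2}$)
$A = \frac{2955}{6643}$ ($A = \frac{-11939 - \left(3 - 2 \cdot 109^{2}\right)}{2651 + 23921} = \frac{-11939 + \left(-3 + 2 \cdot 11881\right)}{26572} = \left(-11939 + \left(-3 + 23762\right)\right) \frac{1}{26572} = \left(-11939 + 23759\right) \frac{1}{26572} = 11820 \cdot \frac{1}{26572} = \frac{2955}{6643} \approx 0.44483$)
$A + T{\left(\left(-3\right) 0,-210 \right)} = \frac{2955}{6643} - 91 = - \frac{601558}{6643}$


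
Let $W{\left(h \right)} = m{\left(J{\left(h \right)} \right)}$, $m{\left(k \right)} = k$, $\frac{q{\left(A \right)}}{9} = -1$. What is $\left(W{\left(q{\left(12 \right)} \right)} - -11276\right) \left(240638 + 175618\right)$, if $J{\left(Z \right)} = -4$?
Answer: $4692037632$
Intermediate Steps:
$q{\left(A \right)} = -9$ ($q{\left(A \right)} = 9 \left(-1\right) = -9$)
$W{\left(h \right)} = -4$
$\left(W{\left(q{\left(12 \right)} \right)} - -11276\right) \left(240638 + 175618\right) = \left(-4 - -11276\right) \left(240638 + 175618\right) = \left(-4 + \left(11408 - 132\right)\right) 416256 = \left(-4 + 11276\right) 416256 = 11272 \cdot 416256 = 4692037632$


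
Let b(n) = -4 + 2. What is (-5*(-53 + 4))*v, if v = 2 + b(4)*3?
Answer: -980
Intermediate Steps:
b(n) = -2
v = -4 (v = 2 - 2*3 = 2 - 6 = -4)
(-5*(-53 + 4))*v = -5*(-53 + 4)*(-4) = -5*(-49)*(-4) = 245*(-4) = -980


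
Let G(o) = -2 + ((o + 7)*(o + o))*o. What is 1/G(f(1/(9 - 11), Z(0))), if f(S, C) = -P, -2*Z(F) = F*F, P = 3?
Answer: 1/70 ≈ 0.014286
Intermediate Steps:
Z(F) = -F²/2 (Z(F) = -F*F/2 = -F²/2)
f(S, C) = -3 (f(S, C) = -1*3 = -3)
G(o) = -2 + 2*o²*(7 + o) (G(o) = -2 + ((7 + o)*(2*o))*o = -2 + (2*o*(7 + o))*o = -2 + 2*o²*(7 + o))
1/G(f(1/(9 - 11), Z(0))) = 1/(-2 + 2*(-3)³ + 14*(-3)²) = 1/(-2 + 2*(-27) + 14*9) = 1/(-2 - 54 + 126) = 1/70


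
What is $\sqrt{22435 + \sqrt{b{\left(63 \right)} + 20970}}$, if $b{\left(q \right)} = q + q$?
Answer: $\sqrt{22435 + 6 \sqrt{586}} \approx 150.27$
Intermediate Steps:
$b{\left(q \right)} = 2 q$
$\sqrt{22435 + \sqrt{b{\left(63 \right)} + 20970}} = \sqrt{22435 + \sqrt{2 \cdot 63 + 20970}} = \sqrt{22435 + \sqrt{126 + 20970}} = \sqrt{22435 + \sqrt{21096}} = \sqrt{22435 + 6 \sqrt{586}}$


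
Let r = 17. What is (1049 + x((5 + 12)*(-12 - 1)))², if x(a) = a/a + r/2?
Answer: 4481689/4 ≈ 1.1204e+6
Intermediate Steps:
x(a) = 19/2 (x(a) = a/a + 17/2 = 1 + 17*(½) = 1 + 17/2 = 19/2)
(1049 + x((5 + 12)*(-12 - 1)))² = (1049 + 19/2)² = (2117/2)² = 4481689/4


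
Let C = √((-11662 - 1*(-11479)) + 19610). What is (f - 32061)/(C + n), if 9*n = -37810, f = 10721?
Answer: 7261788600/1428022513 + 1728540*√19427/1428022513 ≈ 5.2539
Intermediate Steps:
n = -37810/9 (n = (⅑)*(-37810) = -37810/9 ≈ -4201.1)
C = √19427 (C = √((-11662 + 11479) + 19610) = √(-183 + 19610) = √19427 ≈ 139.38)
(f - 32061)/(C + n) = (10721 - 32061)/(√19427 - 37810/9) = -21340/(-37810/9 + √19427)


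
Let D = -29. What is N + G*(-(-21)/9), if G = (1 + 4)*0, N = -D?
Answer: 29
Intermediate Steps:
N = 29 (N = -1*(-29) = 29)
G = 0 (G = 5*0 = 0)
N + G*(-(-21)/9) = 29 + 0*(-(-21)/9) = 29 + 0*(-3*(-7/9)) = 29 + 0*(7/3) = 29 + 0 = 29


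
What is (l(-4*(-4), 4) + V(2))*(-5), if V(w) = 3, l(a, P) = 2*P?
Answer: -55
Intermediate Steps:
(l(-4*(-4), 4) + V(2))*(-5) = (2*4 + 3)*(-5) = (8 + 3)*(-5) = 11*(-5) = -55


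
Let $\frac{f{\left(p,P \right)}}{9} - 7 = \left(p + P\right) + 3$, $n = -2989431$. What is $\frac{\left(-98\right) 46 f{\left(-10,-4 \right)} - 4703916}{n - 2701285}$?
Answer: $\frac{1135407}{1422679} \approx 0.79808$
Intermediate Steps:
$f{\left(p,P \right)} = 90 + 9 P + 9 p$ ($f{\left(p,P \right)} = 63 + 9 \left(\left(p + P\right) + 3\right) = 63 + 9 \left(\left(P + p\right) + 3\right) = 63 + 9 \left(3 + P + p\right) = 63 + \left(27 + 9 P + 9 p\right) = 90 + 9 P + 9 p$)
$\frac{\left(-98\right) 46 f{\left(-10,-4 \right)} - 4703916}{n - 2701285} = \frac{\left(-98\right) 46 \left(90 + 9 \left(-4\right) + 9 \left(-10\right)\right) - 4703916}{-2989431 - 2701285} = \frac{- 4508 \left(90 - 36 - 90\right) - 4703916}{-5690716} = \left(\left(-4508\right) \left(-36\right) - 4703916\right) \left(- \frac{1}{5690716}\right) = \left(162288 - 4703916\right) \left(- \frac{1}{5690716}\right) = \left(-4541628\right) \left(- \frac{1}{5690716}\right) = \frac{1135407}{1422679}$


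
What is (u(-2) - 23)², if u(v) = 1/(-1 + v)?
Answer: 4900/9 ≈ 544.44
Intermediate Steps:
(u(-2) - 23)² = (1/(-1 - 2) - 23)² = (1/(-3) - 23)² = (-⅓ - 23)² = (-70/3)² = 4900/9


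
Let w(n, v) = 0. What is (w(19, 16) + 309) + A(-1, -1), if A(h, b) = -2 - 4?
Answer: 303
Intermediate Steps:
A(h, b) = -6
(w(19, 16) + 309) + A(-1, -1) = (0 + 309) - 6 = 309 - 6 = 303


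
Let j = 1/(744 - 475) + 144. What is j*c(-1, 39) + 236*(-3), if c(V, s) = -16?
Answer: -810244/269 ≈ -3012.1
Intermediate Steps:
j = 38737/269 (j = 1/269 + 144 = 38737/269 ≈ 144.00)
j*c(-1, 39) + 236*(-3) = (38737/269)*(-16) + 236*(-3) = -619792/269 - 708 = -810244/269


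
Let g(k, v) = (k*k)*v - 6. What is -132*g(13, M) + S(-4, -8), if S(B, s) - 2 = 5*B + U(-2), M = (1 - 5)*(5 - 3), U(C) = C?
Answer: 179236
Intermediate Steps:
M = -8 (M = -4*2 = -8)
S(B, s) = 5*B (S(B, s) = 2 + (5*B - 2) = 2 + (-2 + 5*B) = 5*B)
g(k, v) = -6 + v*k**2 (g(k, v) = k**2*v - 6 = v*k**2 - 6 = -6 + v*k**2)
-132*g(13, M) + S(-4, -8) = -132*(-6 - 8*13**2) + 5*(-4) = -132*(-6 - 8*169) - 20 = -132*(-6 - 1352) - 20 = -132*(-1358) - 20 = 179256 - 20 = 179236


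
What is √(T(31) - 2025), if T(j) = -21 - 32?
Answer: I*√2078 ≈ 45.585*I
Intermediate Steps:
T(j) = -53
√(T(31) - 2025) = √(-53 - 2025) = √(-2078) = I*√2078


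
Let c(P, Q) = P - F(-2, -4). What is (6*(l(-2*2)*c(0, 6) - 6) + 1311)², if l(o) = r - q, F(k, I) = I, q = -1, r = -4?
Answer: 1447209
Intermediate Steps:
c(P, Q) = 4 + P (c(P, Q) = P - 1*(-4) = P + 4 = 4 + P)
l(o) = -3 (l(o) = -4 - 1*(-1) = -4 + 1 = -3)
(6*(l(-2*2)*c(0, 6) - 6) + 1311)² = (6*(-3*(4 + 0) - 6) + 1311)² = (6*(-3*4 - 6) + 1311)² = (6*(-12 - 6) + 1311)² = (6*(-18) + 1311)² = (-108 + 1311)² = 1203² = 1447209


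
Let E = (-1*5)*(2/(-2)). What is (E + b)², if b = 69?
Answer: 5476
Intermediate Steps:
E = 5 (E = -10*(-1)/2 = -5*(-1) = 5)
(E + b)² = (5 + 69)² = 74² = 5476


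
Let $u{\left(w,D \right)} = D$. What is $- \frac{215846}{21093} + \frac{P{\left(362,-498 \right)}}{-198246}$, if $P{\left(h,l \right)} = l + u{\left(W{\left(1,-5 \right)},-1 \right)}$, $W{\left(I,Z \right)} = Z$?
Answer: $- \frac{4753342301}{464622542} \approx -10.231$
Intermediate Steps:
$P{\left(h,l \right)} = -1 + l$ ($P{\left(h,l \right)} = l - 1 = -1 + l$)
$- \frac{215846}{21093} + \frac{P{\left(362,-498 \right)}}{-198246} = - \frac{215846}{21093} + \frac{-1 - 498}{-198246} = \left(-215846\right) \frac{1}{21093} - - \frac{499}{198246} = - \frac{215846}{21093} + \frac{499}{198246} = - \frac{4753342301}{464622542}$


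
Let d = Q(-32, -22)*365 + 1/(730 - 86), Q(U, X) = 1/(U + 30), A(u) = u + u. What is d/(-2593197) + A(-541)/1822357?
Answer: -1592780619323/3043370574231876 ≈ -0.00052336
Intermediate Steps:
A(u) = 2*u
Q(U, X) = 1/(30 + U)
d = -117529/644 (d = 365/(30 - 32) + 1/(730 - 86) = 365/(-2) + 1/644 = -1/2*365 + 1/644 = -365/2 + 1/644 = -117529/644 ≈ -182.50)
d/(-2593197) + A(-541)/1822357 = -117529/644/(-2593197) + (2*(-541))/1822357 = -117529/644*(-1/2593197) - 1082*1/1822357 = 117529/1670018868 - 1082/1822357 = -1592780619323/3043370574231876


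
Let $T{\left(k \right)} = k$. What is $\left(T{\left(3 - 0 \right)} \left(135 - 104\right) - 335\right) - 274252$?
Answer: $-274494$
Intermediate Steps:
$\left(T{\left(3 - 0 \right)} \left(135 - 104\right) - 335\right) - 274252 = \left(\left(3 - 0\right) \left(135 - 104\right) - 335\right) - 274252 = \left(\left(3 + 0\right) \left(135 - 104\right) - 335\right) - 274252 = \left(3 \cdot 31 - 335\right) - 274252 = \left(93 - 335\right) - 274252 = -242 - 274252 = -274494$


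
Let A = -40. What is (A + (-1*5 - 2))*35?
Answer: -1645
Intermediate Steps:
(A + (-1*5 - 2))*35 = (-40 + (-1*5 - 2))*35 = (-40 + (-5 - 2))*35 = (-40 - 7)*35 = -47*35 = -1645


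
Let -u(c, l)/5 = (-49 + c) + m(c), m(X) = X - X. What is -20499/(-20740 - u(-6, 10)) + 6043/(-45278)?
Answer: 267053359/317172390 ≈ 0.84198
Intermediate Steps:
m(X) = 0
u(c, l) = 245 - 5*c (u(c, l) = -5*((-49 + c) + 0) = -5*(-49 + c) = 245 - 5*c)
-20499/(-20740 - u(-6, 10)) + 6043/(-45278) = -20499/(-20740 - (245 - 5*(-6))) + 6043/(-45278) = -20499/(-20740 - (245 + 30)) + 6043*(-1/45278) = -20499/(-20740 - 1*275) - 6043/45278 = -20499/(-20740 - 275) - 6043/45278 = -20499/(-21015) - 6043/45278 = -20499*(-1/21015) - 6043/45278 = 6833/7005 - 6043/45278 = 267053359/317172390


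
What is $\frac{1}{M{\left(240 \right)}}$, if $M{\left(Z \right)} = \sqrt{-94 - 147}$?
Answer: $- \frac{i \sqrt{241}}{241} \approx - 0.064416 i$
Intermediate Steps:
$M{\left(Z \right)} = i \sqrt{241}$ ($M{\left(Z \right)} = \sqrt{-241} = i \sqrt{241}$)
$\frac{1}{M{\left(240 \right)}} = \frac{1}{i \sqrt{241}} = - \frac{i \sqrt{241}}{241}$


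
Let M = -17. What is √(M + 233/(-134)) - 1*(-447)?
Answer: 447 + 9*I*√4154/134 ≈ 447.0 + 4.3288*I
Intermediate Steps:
√(M + 233/(-134)) - 1*(-447) = √(-17 + 233/(-134)) - 1*(-447) = √(-17 + 233*(-1/134)) + 447 = √(-17 - 233/134) + 447 = √(-2511/134) + 447 = 9*I*√4154/134 + 447 = 447 + 9*I*√4154/134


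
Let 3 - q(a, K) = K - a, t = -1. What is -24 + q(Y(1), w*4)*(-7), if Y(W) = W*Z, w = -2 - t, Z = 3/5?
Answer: -386/5 ≈ -77.200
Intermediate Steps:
Z = ⅗ (Z = 3*(⅕) = ⅗ ≈ 0.60000)
w = -1 (w = -2 - 1*(-1) = -2 + 1 = -1)
Y(W) = 3*W/5 (Y(W) = W*(⅗) = 3*W/5)
q(a, K) = 3 + a - K (q(a, K) = 3 - (K - a) = 3 + (a - K) = 3 + a - K)
-24 + q(Y(1), w*4)*(-7) = -24 + (3 + (⅗)*1 - (-1)*4)*(-7) = -24 + (3 + ⅗ - 1*(-4))*(-7) = -24 + (3 + ⅗ + 4)*(-7) = -24 + (38/5)*(-7) = -24 - 266/5 = -386/5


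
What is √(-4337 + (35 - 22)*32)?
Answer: I*√3921 ≈ 62.618*I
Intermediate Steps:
√(-4337 + (35 - 22)*32) = √(-4337 + 13*32) = √(-4337 + 416) = √(-3921) = I*√3921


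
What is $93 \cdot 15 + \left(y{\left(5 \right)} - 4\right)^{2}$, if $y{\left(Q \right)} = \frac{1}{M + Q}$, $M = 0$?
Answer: $\frac{35236}{25} \approx 1409.4$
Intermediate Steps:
$y{\left(Q \right)} = \frac{1}{Q}$ ($y{\left(Q \right)} = \frac{1}{0 + Q} = \frac{1}{Q}$)
$93 \cdot 15 + \left(y{\left(5 \right)} - 4\right)^{2} = 93 \cdot 15 + \left(\frac{1}{5} - 4\right)^{2} = 1395 + \left(\frac{1}{5} - 4\right)^{2} = 1395 + \left(- \frac{19}{5}\right)^{2} = 1395 + \frac{361}{25} = \frac{35236}{25}$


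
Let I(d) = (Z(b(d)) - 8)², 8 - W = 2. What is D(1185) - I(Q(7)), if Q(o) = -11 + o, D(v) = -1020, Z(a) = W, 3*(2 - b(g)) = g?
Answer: -1024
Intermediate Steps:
W = 6 (W = 8 - 1*2 = 8 - 2 = 6)
b(g) = 2 - g/3
Z(a) = 6
I(d) = 4 (I(d) = (6 - 8)² = (-2)² = 4)
D(1185) - I(Q(7)) = -1020 - 1*4 = -1020 - 4 = -1024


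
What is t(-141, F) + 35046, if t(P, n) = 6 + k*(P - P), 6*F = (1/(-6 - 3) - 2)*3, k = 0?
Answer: 35052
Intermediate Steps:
F = -19/18 (F = ((1/(-6 - 3) - 2)*3)/6 = ((1/(-9) - 2)*3)/6 = ((-⅑ - 2)*3)/6 = (-19/9*3)/6 = (⅙)*(-19/3) = -19/18 ≈ -1.0556)
t(P, n) = 6 (t(P, n) = 6 + 0*(P - P) = 6 + 0*0 = 6 + 0 = 6)
t(-141, F) + 35046 = 6 + 35046 = 35052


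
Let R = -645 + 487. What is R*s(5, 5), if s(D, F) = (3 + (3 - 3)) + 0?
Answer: -474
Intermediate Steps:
s(D, F) = 3 (s(D, F) = (3 + 0) + 0 = 3 + 0 = 3)
R = -158
R*s(5, 5) = -158*3 = -474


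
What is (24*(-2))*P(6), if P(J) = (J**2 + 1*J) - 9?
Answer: -1584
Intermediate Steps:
P(J) = -9 + J + J**2 (P(J) = (J**2 + J) - 9 = (J + J**2) - 9 = -9 + J + J**2)
(24*(-2))*P(6) = (24*(-2))*(-9 + 6 + 6**2) = -48*(-9 + 6 + 36) = -48*33 = -1584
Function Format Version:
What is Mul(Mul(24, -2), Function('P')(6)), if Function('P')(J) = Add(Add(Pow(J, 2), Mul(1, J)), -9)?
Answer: -1584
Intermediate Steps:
Function('P')(J) = Add(-9, J, Pow(J, 2)) (Function('P')(J) = Add(Add(Pow(J, 2), J), -9) = Add(Add(J, Pow(J, 2)), -9) = Add(-9, J, Pow(J, 2)))
Mul(Mul(24, -2), Function('P')(6)) = Mul(Mul(24, -2), Add(-9, 6, Pow(6, 2))) = Mul(-48, Add(-9, 6, 36)) = Mul(-48, 33) = -1584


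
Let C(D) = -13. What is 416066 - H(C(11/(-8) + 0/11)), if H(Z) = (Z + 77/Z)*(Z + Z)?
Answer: 415574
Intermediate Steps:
H(Z) = 2*Z*(Z + 77/Z) (H(Z) = (Z + 77/Z)*(2*Z) = 2*Z*(Z + 77/Z))
416066 - H(C(11/(-8) + 0/11)) = 416066 - (154 + 2*(-13)²) = 416066 - (154 + 2*169) = 416066 - (154 + 338) = 416066 - 1*492 = 416066 - 492 = 415574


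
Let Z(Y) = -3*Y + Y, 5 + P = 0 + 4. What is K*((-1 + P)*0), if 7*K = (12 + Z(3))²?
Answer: 0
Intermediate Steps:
P = -1 (P = -5 + (0 + 4) = -5 + 4 = -1)
Z(Y) = -2*Y
K = 36/7 (K = (12 - 2*3)²/7 = (12 - 6)²/7 = (⅐)*6² = (⅐)*36 = 36/7 ≈ 5.1429)
K*((-1 + P)*0) = 36*((-1 - 1)*0)/7 = 36*(-2*0)/7 = (36/7)*0 = 0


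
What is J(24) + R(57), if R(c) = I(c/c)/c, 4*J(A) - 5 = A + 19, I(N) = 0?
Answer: 12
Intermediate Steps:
J(A) = 6 + A/4 (J(A) = 5/4 + (A + 19)/4 = 5/4 + (19 + A)/4 = 5/4 + (19/4 + A/4) = 6 + A/4)
R(c) = 0 (R(c) = 0/c = 0)
J(24) + R(57) = (6 + (¼)*24) + 0 = (6 + 6) + 0 = 12 + 0 = 12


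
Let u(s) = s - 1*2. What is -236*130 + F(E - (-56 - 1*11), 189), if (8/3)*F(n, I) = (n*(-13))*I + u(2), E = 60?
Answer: -1181557/8 ≈ -1.4769e+5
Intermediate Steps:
u(s) = -2 + s (u(s) = s - 2 = -2 + s)
F(n, I) = -39*I*n/8 (F(n, I) = 3*((n*(-13))*I + (-2 + 2))/8 = 3*((-13*n)*I + 0)/8 = 3*(-13*I*n + 0)/8 = 3*(-13*I*n)/8 = -39*I*n/8)
-236*130 + F(E - (-56 - 1*11), 189) = -236*130 - 39/8*189*(60 - (-56 - 1*11)) = -30680 - 39/8*189*(60 - (-56 - 11)) = -30680 - 39/8*189*(60 - 1*(-67)) = -30680 - 39/8*189*(60 + 67) = -30680 - 39/8*189*127 = -30680 - 936117/8 = -1181557/8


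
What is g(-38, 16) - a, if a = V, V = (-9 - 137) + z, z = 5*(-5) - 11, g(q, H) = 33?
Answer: 215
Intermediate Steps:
z = -36 (z = -25 - 11 = -36)
V = -182 (V = (-9 - 137) - 36 = -146 - 36 = -182)
a = -182
g(-38, 16) - a = 33 - 1*(-182) = 33 + 182 = 215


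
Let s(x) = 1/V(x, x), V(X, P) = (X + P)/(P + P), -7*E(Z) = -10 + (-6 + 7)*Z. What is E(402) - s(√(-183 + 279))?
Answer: -57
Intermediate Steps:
E(Z) = 10/7 - Z/7 (E(Z) = -(-10 + (-6 + 7)*Z)/7 = -(-10 + 1*Z)/7 = -(-10 + Z)/7 = 10/7 - Z/7)
V(X, P) = (P + X)/(2*P) (V(X, P) = (P + X)/((2*P)) = (P + X)*(1/(2*P)) = (P + X)/(2*P))
s(x) = 1 (s(x) = 1/((x + x)/(2*x)) = 1/((2*x)/(2*x)) = 1/1 = 1)
E(402) - s(√(-183 + 279)) = (10/7 - ⅐*402) - 1*1 = (10/7 - 402/7) - 1 = -56 - 1 = -57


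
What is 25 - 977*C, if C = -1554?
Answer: 1518283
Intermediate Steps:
25 - 977*C = 25 - 977*(-1554) = 25 + 1518258 = 1518283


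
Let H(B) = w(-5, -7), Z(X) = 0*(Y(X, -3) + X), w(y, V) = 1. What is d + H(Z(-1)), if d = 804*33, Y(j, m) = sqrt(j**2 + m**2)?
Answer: 26533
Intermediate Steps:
d = 26532
Z(X) = 0 (Z(X) = 0*(sqrt(X**2 + (-3)**2) + X) = 0*(sqrt(X**2 + 9) + X) = 0*(sqrt(9 + X**2) + X) = 0*(X + sqrt(9 + X**2)) = 0)
H(B) = 1
d + H(Z(-1)) = 26532 + 1 = 26533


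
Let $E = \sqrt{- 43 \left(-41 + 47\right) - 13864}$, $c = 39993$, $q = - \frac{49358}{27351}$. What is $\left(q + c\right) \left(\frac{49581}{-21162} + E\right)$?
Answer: $- \frac{6025739710165}{64311318} + \frac{1093799185 i \sqrt{14122}}{27351} \approx -93696.0 + 4.7524 \cdot 10^{6} i$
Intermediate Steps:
$q = - \frac{49358}{27351}$ ($q = \left(-49358\right) \frac{1}{27351} = - \frac{49358}{27351} \approx -1.8046$)
$E = i \sqrt{14122}$ ($E = \sqrt{\left(-43\right) 6 - 13864} = \sqrt{-258 - 13864} = \sqrt{-14122} = i \sqrt{14122} \approx 118.84 i$)
$\left(q + c\right) \left(\frac{49581}{-21162} + E\right) = \left(- \frac{49358}{27351} + 39993\right) \left(\frac{49581}{-21162} + i \sqrt{14122}\right) = \frac{1093799185 \left(49581 \left(- \frac{1}{21162}\right) + i \sqrt{14122}\right)}{27351} = \frac{1093799185 \left(- \frac{16527}{7054} + i \sqrt{14122}\right)}{27351} = - \frac{6025739710165}{64311318} + \frac{1093799185 i \sqrt{14122}}{27351}$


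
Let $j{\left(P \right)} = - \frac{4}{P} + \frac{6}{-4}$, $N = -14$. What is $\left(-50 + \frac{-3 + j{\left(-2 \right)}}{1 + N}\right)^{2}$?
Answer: $\frac{1677025}{676} \approx 2480.8$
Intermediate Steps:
$j{\left(P \right)} = - \frac{3}{2} - \frac{4}{P}$ ($j{\left(P \right)} = - \frac{4}{P} + 6 \left(- \frac{1}{4}\right) = - \frac{4}{P} - \frac{3}{2} = - \frac{3}{2} - \frac{4}{P}$)
$\left(-50 + \frac{-3 + j{\left(-2 \right)}}{1 + N}\right)^{2} = \left(-50 + \frac{-3 - \left(\frac{3}{2} + \frac{4}{-2}\right)}{1 - 14}\right)^{2} = \left(-50 + \frac{-3 - - \frac{1}{2}}{-13}\right)^{2} = \left(-50 + \left(-3 + \left(- \frac{3}{2} + 2\right)\right) \left(- \frac{1}{13}\right)\right)^{2} = \left(-50 + \left(-3 + \frac{1}{2}\right) \left(- \frac{1}{13}\right)\right)^{2} = \left(-50 - - \frac{5}{26}\right)^{2} = \left(-50 + \frac{5}{26}\right)^{2} = \left(- \frac{1295}{26}\right)^{2} = \frac{1677025}{676}$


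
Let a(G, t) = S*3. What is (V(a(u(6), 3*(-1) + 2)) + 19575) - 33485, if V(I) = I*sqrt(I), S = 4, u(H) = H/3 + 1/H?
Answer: -13910 + 24*sqrt(3) ≈ -13868.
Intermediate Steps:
u(H) = 1/H + H/3 (u(H) = H*(1/3) + 1/H = H/3 + 1/H = 1/H + H/3)
a(G, t) = 12 (a(G, t) = 4*3 = 12)
V(I) = I**(3/2)
(V(a(u(6), 3*(-1) + 2)) + 19575) - 33485 = (12**(3/2) + 19575) - 33485 = (24*sqrt(3) + 19575) - 33485 = (19575 + 24*sqrt(3)) - 33485 = -13910 + 24*sqrt(3)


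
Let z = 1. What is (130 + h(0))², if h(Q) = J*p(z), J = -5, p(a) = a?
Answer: 15625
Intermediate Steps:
h(Q) = -5 (h(Q) = -5*1 = -5)
(130 + h(0))² = (130 - 5)² = 125² = 15625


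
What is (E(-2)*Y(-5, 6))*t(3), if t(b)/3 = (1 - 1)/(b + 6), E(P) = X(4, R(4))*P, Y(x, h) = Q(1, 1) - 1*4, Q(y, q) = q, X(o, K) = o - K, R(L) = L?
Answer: 0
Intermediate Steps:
Y(x, h) = -3 (Y(x, h) = 1 - 1*4 = 1 - 4 = -3)
E(P) = 0 (E(P) = (4 - 1*4)*P = (4 - 4)*P = 0*P = 0)
t(b) = 0 (t(b) = 3*((1 - 1)/(b + 6)) = 3*(0/(6 + b)) = 3*0 = 0)
(E(-2)*Y(-5, 6))*t(3) = (0*(-3))*0 = 0*0 = 0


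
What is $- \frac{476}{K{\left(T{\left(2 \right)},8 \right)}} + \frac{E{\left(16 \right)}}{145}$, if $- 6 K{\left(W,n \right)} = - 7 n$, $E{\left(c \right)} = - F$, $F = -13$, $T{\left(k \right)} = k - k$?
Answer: $- \frac{7382}{145} \approx -50.91$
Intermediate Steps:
$T{\left(k \right)} = 0$
$E{\left(c \right)} = 13$ ($E{\left(c \right)} = \left(-1\right) \left(-13\right) = 13$)
$K{\left(W,n \right)} = \frac{7 n}{6}$ ($K{\left(W,n \right)} = - \frac{\left(-7\right) n}{6} = \frac{7 n}{6}$)
$- \frac{476}{K{\left(T{\left(2 \right)},8 \right)}} + \frac{E{\left(16 \right)}}{145} = - \frac{476}{\frac{7}{6} \cdot 8} + \frac{13}{145} = - \frac{476}{\frac{28}{3}} + 13 \cdot \frac{1}{145} = \left(-476\right) \frac{3}{28} + \frac{13}{145} = -51 + \frac{13}{145} = - \frac{7382}{145}$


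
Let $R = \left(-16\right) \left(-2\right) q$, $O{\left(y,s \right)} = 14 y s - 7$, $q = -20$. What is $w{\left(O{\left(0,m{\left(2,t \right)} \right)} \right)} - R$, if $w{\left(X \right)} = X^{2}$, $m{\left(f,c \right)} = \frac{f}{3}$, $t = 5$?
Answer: $689$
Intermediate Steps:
$m{\left(f,c \right)} = \frac{f}{3}$ ($m{\left(f,c \right)} = f \frac{1}{3} = \frac{f}{3}$)
$O{\left(y,s \right)} = -7 + 14 s y$ ($O{\left(y,s \right)} = 14 s y - 7 = -7 + 14 s y$)
$R = -640$ ($R = \left(-16\right) \left(-2\right) \left(-20\right) = 32 \left(-20\right) = -640$)
$w{\left(O{\left(0,m{\left(2,t \right)} \right)} \right)} - R = \left(-7 + 14 \cdot \frac{1}{3} \cdot 2 \cdot 0\right)^{2} - -640 = \left(-7 + 14 \cdot \frac{2}{3} \cdot 0\right)^{2} + 640 = \left(-7 + 0\right)^{2} + 640 = \left(-7\right)^{2} + 640 = 49 + 640 = 689$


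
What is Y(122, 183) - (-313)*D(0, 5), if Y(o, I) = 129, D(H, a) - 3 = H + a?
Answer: 2633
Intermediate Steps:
D(H, a) = 3 + H + a (D(H, a) = 3 + (H + a) = 3 + H + a)
Y(122, 183) - (-313)*D(0, 5) = 129 - (-313)*(3 + 0 + 5) = 129 - (-313)*8 = 129 - 1*(-2504) = 129 + 2504 = 2633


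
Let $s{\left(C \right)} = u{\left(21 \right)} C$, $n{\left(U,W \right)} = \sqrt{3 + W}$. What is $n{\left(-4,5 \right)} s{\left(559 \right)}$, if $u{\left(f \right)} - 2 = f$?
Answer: $25714 \sqrt{2} \approx 36365.0$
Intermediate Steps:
$u{\left(f \right)} = 2 + f$
$s{\left(C \right)} = 23 C$ ($s{\left(C \right)} = \left(2 + 21\right) C = 23 C$)
$n{\left(-4,5 \right)} s{\left(559 \right)} = \sqrt{3 + 5} \cdot 23 \cdot 559 = \sqrt{8} \cdot 12857 = 2 \sqrt{2} \cdot 12857 = 25714 \sqrt{2}$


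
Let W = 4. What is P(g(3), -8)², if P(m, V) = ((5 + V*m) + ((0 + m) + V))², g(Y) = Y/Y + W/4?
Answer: 83521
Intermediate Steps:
g(Y) = 2 (g(Y) = Y/Y + 4/4 = 1 + 4*(¼) = 1 + 1 = 2)
P(m, V) = (5 + V + m + V*m)² (P(m, V) = ((5 + V*m) + (m + V))² = ((5 + V*m) + (V + m))² = (5 + V + m + V*m)²)
P(g(3), -8)² = ((5 - 8 + 2 - 8*2)²)² = ((5 - 8 + 2 - 16)²)² = ((-17)²)² = 289² = 83521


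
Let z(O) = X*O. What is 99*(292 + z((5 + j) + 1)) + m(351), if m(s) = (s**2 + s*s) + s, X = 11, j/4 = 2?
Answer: 290907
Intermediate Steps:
j = 8 (j = 4*2 = 8)
z(O) = 11*O
m(s) = s + 2*s**2 (m(s) = (s**2 + s**2) + s = 2*s**2 + s = s + 2*s**2)
99*(292 + z((5 + j) + 1)) + m(351) = 99*(292 + 11*((5 + 8) + 1)) + 351*(1 + 2*351) = 99*(292 + 11*(13 + 1)) + 351*(1 + 702) = 99*(292 + 11*14) + 351*703 = 99*(292 + 154) + 246753 = 99*446 + 246753 = 44154 + 246753 = 290907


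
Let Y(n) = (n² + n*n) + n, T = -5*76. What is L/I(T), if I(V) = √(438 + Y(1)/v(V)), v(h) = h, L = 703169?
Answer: 1406338*√1756835/55479 ≈ 33599.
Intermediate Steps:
T = -380
Y(n) = n + 2*n² (Y(n) = (n² + n²) + n = 2*n² + n = n + 2*n²)
I(V) = √(438 + 3/V) (I(V) = √(438 + (1*(1 + 2*1))/V) = √(438 + (1*(1 + 2))/V) = √(438 + (1*3)/V) = √(438 + 3/V))
L/I(T) = 703169/(√(438 + 3/(-380))) = 703169/(√(438 + 3*(-1/380))) = 703169/(√(438 - 3/380)) = 703169/(√(166437/380)) = 703169/((3*√1756835/190)) = 703169*(2*√1756835/55479) = 1406338*√1756835/55479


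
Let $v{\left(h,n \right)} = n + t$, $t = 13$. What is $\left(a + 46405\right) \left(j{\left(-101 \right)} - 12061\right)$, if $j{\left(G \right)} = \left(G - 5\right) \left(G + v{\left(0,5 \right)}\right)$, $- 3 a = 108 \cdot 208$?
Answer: $-126986171$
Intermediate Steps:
$v{\left(h,n \right)} = 13 + n$ ($v{\left(h,n \right)} = n + 13 = 13 + n$)
$a = -7488$ ($a = - \frac{108 \cdot 208}{3} = \left(- \frac{1}{3}\right) 22464 = -7488$)
$j{\left(G \right)} = \left(-5 + G\right) \left(18 + G\right)$ ($j{\left(G \right)} = \left(G - 5\right) \left(G + \left(13 + 5\right)\right) = \left(-5 + G\right) \left(G + 18\right) = \left(-5 + G\right) \left(18 + G\right)$)
$\left(a + 46405\right) \left(j{\left(-101 \right)} - 12061\right) = \left(-7488 + 46405\right) \left(\left(-90 + \left(-101\right)^{2} + 13 \left(-101\right)\right) - 12061\right) = 38917 \left(\left(-90 + 10201 - 1313\right) - 12061\right) = 38917 \left(8798 - 12061\right) = 38917 \left(-3263\right) = -126986171$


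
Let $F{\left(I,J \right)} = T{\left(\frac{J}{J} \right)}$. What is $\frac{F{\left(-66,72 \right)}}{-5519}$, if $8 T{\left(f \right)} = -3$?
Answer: $\frac{3}{44152} \approx 6.7947 \cdot 10^{-5}$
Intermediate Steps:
$T{\left(f \right)} = - \frac{3}{8}$ ($T{\left(f \right)} = \frac{1}{8} \left(-3\right) = - \frac{3}{8}$)
$F{\left(I,J \right)} = - \frac{3}{8}$
$\frac{F{\left(-66,72 \right)}}{-5519} = - \frac{3}{8 \left(-5519\right)} = \left(- \frac{3}{8}\right) \left(- \frac{1}{5519}\right) = \frac{3}{44152}$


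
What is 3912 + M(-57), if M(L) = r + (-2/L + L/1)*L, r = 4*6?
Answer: 7183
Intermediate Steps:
r = 24
M(L) = 24 + L*(L - 2/L) (M(L) = 24 + (-2/L + L/1)*L = 24 + (-2/L + L*1)*L = 24 + (-2/L + L)*L = 24 + (L - 2/L)*L = 24 + L*(L - 2/L))
3912 + M(-57) = 3912 + (22 + (-57)**2) = 3912 + (22 + 3249) = 3912 + 3271 = 7183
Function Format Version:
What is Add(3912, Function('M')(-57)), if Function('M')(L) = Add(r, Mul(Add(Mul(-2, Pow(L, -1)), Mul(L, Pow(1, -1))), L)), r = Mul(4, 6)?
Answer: 7183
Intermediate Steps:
r = 24
Function('M')(L) = Add(24, Mul(L, Add(L, Mul(-2, Pow(L, -1))))) (Function('M')(L) = Add(24, Mul(Add(Mul(-2, Pow(L, -1)), Mul(L, Pow(1, -1))), L)) = Add(24, Mul(Add(Mul(-2, Pow(L, -1)), Mul(L, 1)), L)) = Add(24, Mul(Add(Mul(-2, Pow(L, -1)), L), L)) = Add(24, Mul(Add(L, Mul(-2, Pow(L, -1))), L)) = Add(24, Mul(L, Add(L, Mul(-2, Pow(L, -1))))))
Add(3912, Function('M')(-57)) = Add(3912, Add(22, Pow(-57, 2))) = Add(3912, Add(22, 3249)) = Add(3912, 3271) = 7183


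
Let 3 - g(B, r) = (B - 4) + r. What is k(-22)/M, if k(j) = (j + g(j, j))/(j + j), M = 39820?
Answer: -29/1752080 ≈ -1.6552e-5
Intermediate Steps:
g(B, r) = 7 - B - r (g(B, r) = 3 - ((B - 4) + r) = 3 - ((-4 + B) + r) = 3 - (-4 + B + r) = 3 + (4 - B - r) = 7 - B - r)
k(j) = (7 - j)/(2*j) (k(j) = (j + (7 - j - j))/(j + j) = (j + (7 - 2*j))/((2*j)) = (7 - j)*(1/(2*j)) = (7 - j)/(2*j))
k(-22)/M = ((½)*(7 - 1*(-22))/(-22))/39820 = ((½)*(-1/22)*(7 + 22))*(1/39820) = ((½)*(-1/22)*29)*(1/39820) = -29/44*1/39820 = -29/1752080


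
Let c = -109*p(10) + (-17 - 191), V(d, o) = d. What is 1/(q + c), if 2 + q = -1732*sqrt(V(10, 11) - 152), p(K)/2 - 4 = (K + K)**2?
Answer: I/(2*(-44141*I + 866*sqrt(142))) ≈ -1.074e-5 + 2.5109e-6*I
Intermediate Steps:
p(K) = 8 + 8*K**2 (p(K) = 8 + 2*(K + K)**2 = 8 + 2*(2*K)**2 = 8 + 2*(4*K**2) = 8 + 8*K**2)
c = -88280 (c = -109*(8 + 8*10**2) + (-17 - 191) = -109*(8 + 8*100) - 208 = -109*(8 + 800) - 208 = -109*808 - 208 = -88072 - 208 = -88280)
q = -2 - 1732*I*sqrt(142) (q = -2 - 1732*sqrt(10 - 152) = -2 - 1732*I*sqrt(142) ≈ -2.0 - 20639.0*I)
1/(q + c) = 1/((-2 - 1732*I*sqrt(142)) - 88280) = 1/(-88282 - 1732*I*sqrt(142))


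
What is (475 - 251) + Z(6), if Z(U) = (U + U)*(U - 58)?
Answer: -400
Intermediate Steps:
Z(U) = 2*U*(-58 + U) (Z(U) = (2*U)*(-58 + U) = 2*U*(-58 + U))
(475 - 251) + Z(6) = (475 - 251) + 2*6*(-58 + 6) = 224 + 2*6*(-52) = 224 - 624 = -400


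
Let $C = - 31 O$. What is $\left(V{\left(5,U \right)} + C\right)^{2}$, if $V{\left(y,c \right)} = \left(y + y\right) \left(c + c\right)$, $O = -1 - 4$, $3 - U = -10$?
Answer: $172225$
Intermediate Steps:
$U = 13$ ($U = 3 - -10 = 3 + 10 = 13$)
$O = -5$
$V{\left(y,c \right)} = 4 c y$ ($V{\left(y,c \right)} = 2 y 2 c = 4 c y$)
$C = 155$ ($C = \left(-31\right) \left(-5\right) = 155$)
$\left(V{\left(5,U \right)} + C\right)^{2} = \left(4 \cdot 13 \cdot 5 + 155\right)^{2} = \left(260 + 155\right)^{2} = 415^{2} = 172225$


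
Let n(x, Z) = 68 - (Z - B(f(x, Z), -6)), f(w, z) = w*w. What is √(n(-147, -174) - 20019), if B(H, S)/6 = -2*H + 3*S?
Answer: I*√279193 ≈ 528.39*I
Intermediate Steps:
f(w, z) = w²
B(H, S) = -12*H + 18*S (B(H, S) = 6*(-2*H + 3*S) = -12*H + 18*S)
n(x, Z) = -40 - Z - 12*x² (n(x, Z) = 68 - (Z - (-12*x² + 18*(-6))) = 68 - (Z - (-12*x² - 108)) = 68 - (Z - (-108 - 12*x²)) = 68 - (Z + (108 + 12*x²)) = 68 - (108 + Z + 12*x²) = 68 + (-108 - Z - 12*x²) = -40 - Z - 12*x²)
√(n(-147, -174) - 20019) = √((-40 - 1*(-174) - 12*(-147)²) - 20019) = √((-40 + 174 - 12*21609) - 20019) = √((-40 + 174 - 259308) - 20019) = √(-259174 - 20019) = √(-279193) = I*√279193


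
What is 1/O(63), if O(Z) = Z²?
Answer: 1/3969 ≈ 0.00025195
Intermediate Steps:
1/O(63) = 1/(63²) = 1/3969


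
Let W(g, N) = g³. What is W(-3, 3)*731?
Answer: -19737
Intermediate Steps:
W(-3, 3)*731 = (-3)³*731 = -27*731 = -19737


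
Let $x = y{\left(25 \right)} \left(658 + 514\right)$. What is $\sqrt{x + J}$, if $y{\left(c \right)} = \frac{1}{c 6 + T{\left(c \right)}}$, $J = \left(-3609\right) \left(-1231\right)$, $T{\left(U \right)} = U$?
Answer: $\frac{\sqrt{5442289979}}{35} \approx 2107.8$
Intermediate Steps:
$J = 4442679$
$y{\left(c \right)} = \frac{1}{7 c}$ ($y{\left(c \right)} = \frac{1}{c 6 + c} = \frac{1}{6 c + c} = \frac{1}{7 c}$)
$x = \frac{1172}{175}$ ($x = \frac{1}{7 \cdot 25} \left(658 + 514\right) = \frac{1}{7} \cdot \frac{1}{25} \cdot 1172 = \frac{1}{175} \cdot 1172 = \frac{1172}{175} \approx 6.6971$)
$\sqrt{x + J} = \sqrt{\frac{1172}{175} + 4442679} = \sqrt{\frac{777469997}{175}} = \frac{\sqrt{5442289979}}{35}$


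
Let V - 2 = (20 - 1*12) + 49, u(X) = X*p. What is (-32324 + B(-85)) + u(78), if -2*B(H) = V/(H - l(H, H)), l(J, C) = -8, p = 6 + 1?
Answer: -4893753/154 ≈ -31778.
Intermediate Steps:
p = 7
u(X) = 7*X (u(X) = X*7 = 7*X)
V = 59 (V = 2 + ((20 - 1*12) + 49) = 2 + ((20 - 12) + 49) = 2 + (8 + 49) = 2 + 57 = 59)
B(H) = -59/(2*(8 + H)) (B(H) = -59/(2*(H - 1*(-8))) = -59/(2*(H + 8)) = -59/(2*(8 + H)))
(-32324 + B(-85)) + u(78) = (-32324 - 59/(16 + 2*(-85))) + 7*78 = (-32324 - 59/(16 - 170)) + 546 = (-32324 - 59/(-154)) + 546 = (-32324 - 59*(-1/154)) + 546 = (-32324 + 59/154) + 546 = -4977837/154 + 546 = -4893753/154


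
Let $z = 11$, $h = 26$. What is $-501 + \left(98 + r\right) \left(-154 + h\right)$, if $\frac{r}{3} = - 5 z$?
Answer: $8075$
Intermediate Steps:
$r = -165$ ($r = 3 \left(\left(-5\right) 11\right) = 3 \left(-55\right) = -165$)
$-501 + \left(98 + r\right) \left(-154 + h\right) = -501 + \left(98 - 165\right) \left(-154 + 26\right) = -501 - -8576 = -501 + 8576 = 8075$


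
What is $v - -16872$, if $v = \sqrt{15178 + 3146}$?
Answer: $16872 + 6 \sqrt{509} \approx 17007.0$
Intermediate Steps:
$v = 6 \sqrt{509}$ ($v = \sqrt{18324} = 6 \sqrt{509} \approx 135.37$)
$v - -16872 = 6 \sqrt{509} - -16872 = 6 \sqrt{509} + 16872 = 16872 + 6 \sqrt{509}$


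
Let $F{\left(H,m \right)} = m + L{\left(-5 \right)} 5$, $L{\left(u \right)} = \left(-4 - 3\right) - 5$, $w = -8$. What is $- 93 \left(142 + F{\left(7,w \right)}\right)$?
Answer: $-6882$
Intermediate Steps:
$L{\left(u \right)} = -12$ ($L{\left(u \right)} = -7 - 5 = -12$)
$F{\left(H,m \right)} = -60 + m$ ($F{\left(H,m \right)} = m - 60 = -60 + m$)
$- 93 \left(142 + F{\left(7,w \right)}\right) = - 93 \left(142 - 68\right) = \left(-93\right) 74 = -6882$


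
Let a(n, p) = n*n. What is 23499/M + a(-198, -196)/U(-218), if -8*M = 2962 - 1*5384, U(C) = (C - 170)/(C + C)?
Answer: 740572344/16781 ≈ 44132.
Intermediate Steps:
U(C) = (-170 + C)/(2*C) (U(C) = (-170 + C)/((2*C)) = (-170 + C)*(1/(2*C)) = (-170 + C)/(2*C))
a(n, p) = n**2
M = 1211/4 (M = -(2962 - 1*5384)/8 = -(2962 - 5384)/8 = -1/8*(-2422) = 1211/4 ≈ 302.75)
23499/M + a(-198, -196)/U(-218) = 23499/(1211/4) + (-198)**2/(((1/2)*(-170 - 218)/(-218))) = 23499*(4/1211) + 39204/(((1/2)*(-1/218)*(-388))) = 13428/173 + 39204/(97/109) = 13428/173 + 39204*(109/97) = 13428/173 + 4273236/97 = 740572344/16781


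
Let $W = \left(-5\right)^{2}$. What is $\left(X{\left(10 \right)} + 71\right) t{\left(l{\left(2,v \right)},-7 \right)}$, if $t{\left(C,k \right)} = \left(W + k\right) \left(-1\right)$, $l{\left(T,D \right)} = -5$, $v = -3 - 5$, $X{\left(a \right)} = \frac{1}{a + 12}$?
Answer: $- \frac{14067}{11} \approx -1278.8$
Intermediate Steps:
$X{\left(a \right)} = \frac{1}{12 + a}$
$v = -8$
$W = 25$
$t{\left(C,k \right)} = -25 - k$ ($t{\left(C,k \right)} = \left(25 + k\right) \left(-1\right) = -25 - k$)
$\left(X{\left(10 \right)} + 71\right) t{\left(l{\left(2,v \right)},-7 \right)} = \left(\frac{1}{12 + 10} + 71\right) \left(-25 - -7\right) = \left(\frac{1}{22} + 71\right) \left(-25 + 7\right) = \left(\frac{1}{22} + 71\right) \left(-18\right) = \frac{1563}{22} \left(-18\right) = - \frac{14067}{11}$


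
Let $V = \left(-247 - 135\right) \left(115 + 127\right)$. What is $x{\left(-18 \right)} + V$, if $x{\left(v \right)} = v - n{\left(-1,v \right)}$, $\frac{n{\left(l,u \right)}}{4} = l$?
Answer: $-92458$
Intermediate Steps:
$n{\left(l,u \right)} = 4 l$
$x{\left(v \right)} = 4 + v$ ($x{\left(v \right)} = v - 4 \left(-1\right) = v - -4 = v + 4 = 4 + v$)
$V = -92444$ ($V = \left(-382\right) 242 = -92444$)
$x{\left(-18 \right)} + V = \left(4 - 18\right) - 92444 = -14 - 92444 = -92458$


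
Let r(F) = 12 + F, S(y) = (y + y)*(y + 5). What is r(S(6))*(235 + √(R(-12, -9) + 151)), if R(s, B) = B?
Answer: 33840 + 144*√142 ≈ 35556.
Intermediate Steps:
S(y) = 2*y*(5 + y) (S(y) = (2*y)*(5 + y) = 2*y*(5 + y))
r(S(6))*(235 + √(R(-12, -9) + 151)) = (12 + 2*6*(5 + 6))*(235 + √(-9 + 151)) = (12 + 2*6*11)*(235 + √142) = (12 + 132)*(235 + √142) = 144*(235 + √142) = 33840 + 144*√142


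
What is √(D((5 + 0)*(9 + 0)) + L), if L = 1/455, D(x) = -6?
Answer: I*√1241695/455 ≈ 2.449*I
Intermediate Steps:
L = 1/455 ≈ 0.0021978
√(D((5 + 0)*(9 + 0)) + L) = √(-6 + 1/455) = √(-2729/455) = I*√1241695/455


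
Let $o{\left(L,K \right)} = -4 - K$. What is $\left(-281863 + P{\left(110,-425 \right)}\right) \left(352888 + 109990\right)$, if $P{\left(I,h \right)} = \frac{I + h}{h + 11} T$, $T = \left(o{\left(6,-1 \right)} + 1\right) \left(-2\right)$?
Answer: $- \frac{3000735777962}{23} \approx -1.3047 \cdot 10^{11}$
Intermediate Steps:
$T = 4$ ($T = \left(\left(-4 - -1\right) + 1\right) \left(-2\right) = \left(\left(-4 + 1\right) + 1\right) \left(-2\right) = \left(-3 + 1\right) \left(-2\right) = \left(-2\right) \left(-2\right) = 4$)
$P{\left(I,h \right)} = \frac{4 \left(I + h\right)}{11 + h}$ ($P{\left(I,h \right)} = \frac{I + h}{h + 11} \cdot 4 = \frac{I + h}{11 + h} 4 = \frac{4 \left(I + h\right)}{11 + h}$)
$\left(-281863 + P{\left(110,-425 \right)}\right) \left(352888 + 109990\right) = \left(-281863 + \frac{4 \left(110 - 425\right)}{11 - 425}\right) \left(352888 + 109990\right) = \left(-281863 + 4 \frac{1}{-414} \left(-315\right)\right) 462878 = \left(-281863 + 4 \left(- \frac{1}{414}\right) \left(-315\right)\right) 462878 = \left(-281863 + \frac{70}{23}\right) 462878 = \left(- \frac{6482779}{23}\right) 462878 = - \frac{3000735777962}{23}$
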